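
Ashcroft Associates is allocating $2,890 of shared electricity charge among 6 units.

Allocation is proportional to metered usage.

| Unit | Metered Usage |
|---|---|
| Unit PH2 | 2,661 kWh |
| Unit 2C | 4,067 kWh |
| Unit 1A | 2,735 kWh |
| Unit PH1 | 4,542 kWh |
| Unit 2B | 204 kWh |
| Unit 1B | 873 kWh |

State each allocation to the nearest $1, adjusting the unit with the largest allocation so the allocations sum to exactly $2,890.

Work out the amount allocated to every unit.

Sum of metered usage: 15,082.
Proportional shares: Unit PH2 2,661/15,082 × $2,890 = 509.90; Unit 2C 4,067/15,082 × $2,890 = 779.32; Unit 1A 2,735/15,082 × $2,890 = 524.08; Unit PH1 4,542/15,082 × $2,890 = 870.33; Unit 2B 204/15,082 × $2,890 = 39.09; Unit 1B 873/15,082 × $2,890 = 167.28.
After rounding ($1): Unit PH2 $510; Unit 2C $779; Unit 1A $524; Unit PH1 $870; Unit 2B $39; Unit 1B $167. Sum = $2,889.
Difference $2,890 − $2,889 = +$1 applied to largest allocation (Unit PH1): Unit PH1 becomes $871.

Unit PH2: $510 · Unit 2C: $779 · Unit 1A: $524 · Unit PH1: $871 · Unit 2B: $39 · Unit 1B: $167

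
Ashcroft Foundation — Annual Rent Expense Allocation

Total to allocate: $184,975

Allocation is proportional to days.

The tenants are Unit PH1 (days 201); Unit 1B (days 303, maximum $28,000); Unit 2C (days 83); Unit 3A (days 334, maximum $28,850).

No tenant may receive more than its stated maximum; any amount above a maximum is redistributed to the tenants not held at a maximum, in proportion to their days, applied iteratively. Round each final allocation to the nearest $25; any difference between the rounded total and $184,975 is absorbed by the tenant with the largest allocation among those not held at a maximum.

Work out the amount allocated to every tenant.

Days total: 921.
Pro-rata shares before constraints: Unit PH1 40,369.14; Unit 1B 60,854.97; Unit 2C 16,669.84; Unit 3A 67,081.05.
Held at cap: Unit 1B ($28,000), Unit 3A ($28,850); remaining pool $128,125 reallocated over remaining days 284.
Remaining shares: Unit PH1 90,680.02 → $90,675; Unit 2C 37,444.98 → $37,450.

Unit PH1: $90,675; Unit 1B: $28,000; Unit 2C: $37,450; Unit 3A: $28,850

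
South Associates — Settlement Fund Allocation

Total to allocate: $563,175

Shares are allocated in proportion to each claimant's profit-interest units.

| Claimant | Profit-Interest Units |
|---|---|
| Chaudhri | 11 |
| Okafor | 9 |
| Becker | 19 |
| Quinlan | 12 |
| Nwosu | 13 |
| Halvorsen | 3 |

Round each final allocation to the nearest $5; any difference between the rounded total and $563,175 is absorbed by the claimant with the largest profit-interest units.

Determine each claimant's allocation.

Chaudhri: $92,460 | Okafor: $75,650 | Becker: $159,710 | Quinlan: $100,865 | Nwosu: $109,275 | Halvorsen: $25,215

Sum of profit-interest units: 67.
Proportional shares: Chaudhri 11/67 × $563,175 = 92,461.57; Okafor 9/67 × $563,175 = 75,650.37; Becker 19/67 × $563,175 = 159,706.34; Quinlan 12/67 × $563,175 = 100,867.16; Nwosu 13/67 × $563,175 = 109,272.76; Halvorsen 3/67 × $563,175 = 25,216.79.
Rounded to nearest $5: Chaudhri $92,460; Okafor $75,650; Becker $159,705; Quinlan $100,865; Nwosu $109,275; Halvorsen $25,215. Sum = $563,170.
Difference $563,175 − $563,170 = +$5 applied to largest profit-interest units (Becker): Becker becomes $159,710.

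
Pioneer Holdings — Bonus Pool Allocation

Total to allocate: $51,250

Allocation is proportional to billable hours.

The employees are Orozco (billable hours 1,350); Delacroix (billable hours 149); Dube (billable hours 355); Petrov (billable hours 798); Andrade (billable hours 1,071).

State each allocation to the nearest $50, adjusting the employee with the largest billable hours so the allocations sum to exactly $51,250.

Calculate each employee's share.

Billable hours total: 3,723.
Unrounded shares: Orozco 1,350/3,723 × $51,250 = 18,583.80; Delacroix 149/3,723 × $51,250 = 2,051.10; Dube 355/3,723 × $51,250 = 4,886.85; Petrov 798/3,723 × $51,250 = 10,985.09; Andrade 1,071/3,723 × $51,250 = 14,743.15.
After rounding ($50): Orozco $18,600; Delacroix $2,050; Dube $4,900; Petrov $11,000; Andrade $14,750. Sum = $51,300.
Difference $51,250 − $51,300 = −$50 applied to largest billable hours (Orozco): Orozco becomes $18,550.

Orozco: $18,550 · Delacroix: $2,050 · Dube: $4,900 · Petrov: $11,000 · Andrade: $14,750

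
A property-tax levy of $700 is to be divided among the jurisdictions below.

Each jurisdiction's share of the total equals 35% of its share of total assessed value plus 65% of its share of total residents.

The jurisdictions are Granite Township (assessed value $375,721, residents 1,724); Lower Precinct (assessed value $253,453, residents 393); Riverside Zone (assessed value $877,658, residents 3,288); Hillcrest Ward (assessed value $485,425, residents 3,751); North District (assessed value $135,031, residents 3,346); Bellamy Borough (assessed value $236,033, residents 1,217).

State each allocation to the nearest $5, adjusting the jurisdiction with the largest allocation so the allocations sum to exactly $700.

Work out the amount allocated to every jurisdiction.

Granite Township: $95 | Lower Precinct: $40 | Riverside Zone: $200 | Hillcrest Ward: $175 | North District: $125 | Bellamy Borough: $65

Totals — assessed value 2,363,321, residents 13,719.
Combined weights (35% assessed value + 65% residents): Granite Township 0.1373; Lower Precinct 0.0562; Riverside Zone 0.2858; Hillcrest Ward 0.2496; North District 0.1785; Bellamy Borough 0.0926.
Proportional shares: Granite Township 96.13; Lower Precinct 39.31; Riverside Zone 200.03; Hillcrest Ward 174.73; North District 124.97; Bellamy Borough 64.83.
Rounded to nearest $5: Granite Township $95; Lower Precinct $40; Riverside Zone $200; Hillcrest Ward $175; North District $125; Bellamy Borough $65. Sum = $700.
Sum already equals the total — no adjustment.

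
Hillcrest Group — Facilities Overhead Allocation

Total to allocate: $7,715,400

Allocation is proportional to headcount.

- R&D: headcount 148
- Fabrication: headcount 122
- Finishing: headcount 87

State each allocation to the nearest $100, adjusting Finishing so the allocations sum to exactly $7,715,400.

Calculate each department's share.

Combined headcount = 357.
Unrounded shares: R&D 148/357 × $7,715,400 = 3,198,541.18; Fabrication 122/357 × $7,715,400 = 2,636,635.29; Finishing 87/357 × $7,715,400 = 1,880,223.53.
Rounded to nearest $100: R&D $3,198,500; Fabrication $2,636,600; Finishing $1,880,200. Sum = $7,715,300.
Difference $7,715,400 − $7,715,300 = +$100 applied to Finishing: Finishing becomes $1,880,300.

R&D: $3,198,500 · Fabrication: $2,636,600 · Finishing: $1,880,300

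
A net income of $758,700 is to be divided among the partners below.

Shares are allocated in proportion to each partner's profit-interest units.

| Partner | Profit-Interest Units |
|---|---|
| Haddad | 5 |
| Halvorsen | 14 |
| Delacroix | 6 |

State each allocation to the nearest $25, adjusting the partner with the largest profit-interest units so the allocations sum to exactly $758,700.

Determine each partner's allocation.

Haddad: $151,750 · Halvorsen: $424,850 · Delacroix: $182,100

Combined profit-interest units = 25.
Unrounded shares: Haddad 5/25 × $758,700 = 151,740.00; Halvorsen 14/25 × $758,700 = 424,872.00; Delacroix 6/25 × $758,700 = 182,088.00.
At nearest $25: Haddad $151,750; Halvorsen $424,875; Delacroix $182,100. Sum = $758,725.
Difference $758,700 − $758,725 = −$25 applied to largest profit-interest units (Halvorsen): Halvorsen becomes $424,850.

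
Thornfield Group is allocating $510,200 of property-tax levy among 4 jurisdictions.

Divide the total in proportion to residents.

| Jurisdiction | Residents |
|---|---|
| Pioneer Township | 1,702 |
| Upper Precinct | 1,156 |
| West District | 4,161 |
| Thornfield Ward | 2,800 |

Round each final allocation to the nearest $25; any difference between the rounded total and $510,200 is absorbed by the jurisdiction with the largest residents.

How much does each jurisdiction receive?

Sum of residents: 1,702 + 1,156 + 4,161 + 2,800 = 9,819.
Unrounded shares: Pioneer Township 88,436.75; Upper Precinct 60,066.32; West District 216,207.58; Thornfield Ward 145,489.36.
After rounding ($25): Pioneer Township $88,425; Upper Precinct $60,075; West District $216,200; Thornfield Ward $145,500. Sum = $510,200.
Sum already equals the total — no adjustment.

Pioneer Township: $88,425 | Upper Precinct: $60,075 | West District: $216,200 | Thornfield Ward: $145,500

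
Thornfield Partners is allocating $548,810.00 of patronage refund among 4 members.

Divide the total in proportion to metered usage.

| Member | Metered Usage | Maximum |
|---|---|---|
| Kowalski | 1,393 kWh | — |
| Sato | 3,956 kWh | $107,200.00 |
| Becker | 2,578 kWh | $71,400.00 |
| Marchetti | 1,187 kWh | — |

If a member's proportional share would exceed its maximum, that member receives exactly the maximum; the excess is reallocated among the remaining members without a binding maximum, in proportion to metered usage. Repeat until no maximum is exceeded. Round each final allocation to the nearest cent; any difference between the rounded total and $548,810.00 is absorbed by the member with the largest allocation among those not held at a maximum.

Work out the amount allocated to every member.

Sum of metered usage: 9,114.
Proportional shares (ignoring caps): Kowalski 83,881.0983; Sato 238,215.0933; Becker 155,237.2372; Marchetti 71,476.5712.
Cap binds for Sato ($107,200.00), Becker ($71,400.00); balance $370,210.00 reallocated over remaining metered usage 2,580.
Redistributed shares: Kowalski 199,884.7016 → $199,884.70; Marchetti 170,325.2984 → $170,325.30.

Kowalski: $199,884.70; Sato: $107,200.00; Becker: $71,400.00; Marchetti: $170,325.30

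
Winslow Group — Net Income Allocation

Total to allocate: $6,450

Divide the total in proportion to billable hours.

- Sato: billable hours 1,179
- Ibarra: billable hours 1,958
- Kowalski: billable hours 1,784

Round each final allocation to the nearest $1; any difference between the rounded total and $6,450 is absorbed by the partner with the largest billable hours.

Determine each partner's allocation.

Sato: $1,545 | Ibarra: $2,567 | Kowalski: $2,338

Total billable hours = 4,921.
Raw shares: Sato 1,179/4,921 × $6,450 = 1,545.33; Ibarra 1,958/4,921 × $6,450 = 2,566.37; Kowalski 1,784/4,921 × $6,450 = 2,338.31.
Rounded to nearest $1: Sato $1,545; Ibarra $2,566; Kowalski $2,338. Sum = $6,449.
Difference $6,450 − $6,449 = +$1 applied to largest billable hours (Ibarra): Ibarra becomes $2,567.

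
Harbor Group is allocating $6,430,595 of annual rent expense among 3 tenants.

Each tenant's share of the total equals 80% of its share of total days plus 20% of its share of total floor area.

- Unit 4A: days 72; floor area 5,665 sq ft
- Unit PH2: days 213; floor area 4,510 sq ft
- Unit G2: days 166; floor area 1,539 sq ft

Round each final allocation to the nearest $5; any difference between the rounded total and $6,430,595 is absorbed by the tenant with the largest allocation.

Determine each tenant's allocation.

Unit 4A: $1,443,270 · Unit PH2: $2,924,820 · Unit G2: $2,062,505

Totals — days 451, floor area 11,714.
Blended shares (80% days + 20% floor area): Unit 4A 0.2244; Unit PH2 0.4548; Unit G2 0.3207.
Proportional shares: Unit 4A 1,443,270.25; Unit PH2 2,924,820.64; Unit G2 2,062,504.11.
At nearest $5: Unit 4A $1,443,270; Unit PH2 $2,924,820; Unit G2 $2,062,505. Sum = $6,430,595.
Rounded total matches; no reconciliation needed.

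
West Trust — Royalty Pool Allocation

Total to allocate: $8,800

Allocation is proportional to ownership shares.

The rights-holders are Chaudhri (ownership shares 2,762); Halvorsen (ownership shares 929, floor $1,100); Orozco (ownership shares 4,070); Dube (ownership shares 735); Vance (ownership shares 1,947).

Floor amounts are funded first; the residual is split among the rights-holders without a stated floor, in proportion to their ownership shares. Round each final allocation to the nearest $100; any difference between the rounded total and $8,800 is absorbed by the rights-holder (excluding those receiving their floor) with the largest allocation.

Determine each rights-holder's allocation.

Guaranteed amounts: Halvorsen $1,100. Remaining pool $7,700.
Remaining pool split over remaining ownership shares 9,514: Chaudhri 2,235.38 → $2,200; Orozco 3,293.99 → $3,300; Dube 594.86 → $600; Vance 1,575.77 → $1,600.

Chaudhri: $2,200; Halvorsen: $1,100; Orozco: $3,300; Dube: $600; Vance: $1,600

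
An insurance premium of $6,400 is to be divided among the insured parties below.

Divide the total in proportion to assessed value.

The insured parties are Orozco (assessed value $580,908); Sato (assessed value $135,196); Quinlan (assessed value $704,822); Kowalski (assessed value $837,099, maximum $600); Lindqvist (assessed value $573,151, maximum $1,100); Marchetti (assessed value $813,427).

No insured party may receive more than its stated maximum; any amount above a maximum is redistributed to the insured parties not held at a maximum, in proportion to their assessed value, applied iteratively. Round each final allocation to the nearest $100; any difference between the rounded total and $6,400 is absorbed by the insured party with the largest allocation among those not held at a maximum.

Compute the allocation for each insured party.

Orozco: $1,200 | Sato: $300 | Quinlan: $1,500 | Kowalski: $600 | Lindqvist: $1,100 | Marchetti: $1,700

Assessed value total: 3,644,603.
Pro-rata shares before constraints: Orozco 1,020.09; Sato 237.41; Quinlan 1,237.68; Kowalski 1,469.96; Lindqvist 1,006.47; Marchetti 1,428.40.
Capped: Kowalski ($600); balance $5,800 reallocated over remaining assessed value 2,807,504.
Capped: Lindqvist ($1,100); balance $4,700 reallocated over remaining assessed value 2,234,353.
Shares after redistribution: Orozco 1,221.95 → $1,200; Sato 284.39 → $300; Quinlan 1,482.61 → $1,500; Marchetti 1,711.06 → $1,700.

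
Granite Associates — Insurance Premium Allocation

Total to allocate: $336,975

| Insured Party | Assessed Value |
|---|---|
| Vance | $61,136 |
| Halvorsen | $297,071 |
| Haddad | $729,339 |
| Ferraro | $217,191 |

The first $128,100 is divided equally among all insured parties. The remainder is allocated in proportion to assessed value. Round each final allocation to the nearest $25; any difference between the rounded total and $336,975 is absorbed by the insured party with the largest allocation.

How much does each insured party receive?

Vance: $41,800; Halvorsen: $79,575; Haddad: $148,800; Ferraro: $66,800

First tranche $128,100 split equally: $32,025 each.
Remainder $208,875 by assessed value (total 1,304,737): Vance 9,787.25 → $9,775; Halvorsen 47,558.02 → $47,550; Haddad 116,759.69 → $116,750; Ferraro 34,770.05 → $34,775.
Rounding difference +$25 on remainder applied to Haddad.
Totals: Vance $32,025 + $9,775 = $41,800; Halvorsen $32,025 + $47,550 = $79,575; Haddad $32,025 + $116,775 = $148,800; Ferraro $32,025 + $34,775 = $66,800.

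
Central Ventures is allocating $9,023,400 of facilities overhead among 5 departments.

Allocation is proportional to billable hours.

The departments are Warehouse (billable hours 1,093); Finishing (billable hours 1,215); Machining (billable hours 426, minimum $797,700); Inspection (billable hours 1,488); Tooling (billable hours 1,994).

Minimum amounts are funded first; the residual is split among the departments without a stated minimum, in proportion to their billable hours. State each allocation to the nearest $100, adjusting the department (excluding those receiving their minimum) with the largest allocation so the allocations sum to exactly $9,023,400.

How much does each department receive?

Fund the minimums — Machining $797,700. Balance $8,225,700.
Balance split over remaining billable hours 5,790: Warehouse 1,552,796.22 → $1,552,800; Finishing 1,726,118.39 → $1,726,100; Inspection 2,113,962.28 → $2,114,000; Tooling 2,832,823.11 → $2,832,800.

Warehouse: $1,552,800 | Finishing: $1,726,100 | Machining: $797,700 | Inspection: $2,114,000 | Tooling: $2,832,800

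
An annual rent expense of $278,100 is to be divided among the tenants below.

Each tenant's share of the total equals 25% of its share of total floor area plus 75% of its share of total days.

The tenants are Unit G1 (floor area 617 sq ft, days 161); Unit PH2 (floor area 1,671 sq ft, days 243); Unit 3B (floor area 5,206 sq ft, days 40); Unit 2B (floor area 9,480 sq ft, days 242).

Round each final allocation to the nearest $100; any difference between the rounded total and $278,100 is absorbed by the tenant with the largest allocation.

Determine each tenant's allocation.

Floor area total 16,974; days total 686.
Composite weights (25% floor area + 75% days): Unit G1 0.1851; Unit PH2 0.2903; Unit 3B 0.1204; Unit 2B 0.4042.
Proportional shares: Unit G1 51,478.49; Unit PH2 80,727.35; Unit 3B 33,485.43; Unit 2B 112,408.73.
At nearest $100: Unit G1 $51,500; Unit PH2 $80,700; Unit 3B $33,500; Unit 2B $112,400. Sum = $278,100.
Rounded total matches; no reconciliation needed.

Unit G1: $51,500 · Unit PH2: $80,700 · Unit 3B: $33,500 · Unit 2B: $112,400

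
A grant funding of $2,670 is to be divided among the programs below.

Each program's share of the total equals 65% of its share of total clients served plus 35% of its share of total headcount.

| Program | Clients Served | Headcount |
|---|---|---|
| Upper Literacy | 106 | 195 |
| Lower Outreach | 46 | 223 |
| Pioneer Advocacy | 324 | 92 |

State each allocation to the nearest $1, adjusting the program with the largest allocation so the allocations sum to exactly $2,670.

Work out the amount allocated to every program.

Upper Literacy: $744 · Lower Outreach: $576 · Pioneer Advocacy: $1,350

Clients served total 476; headcount total 510.
Composite weights (65% clients served + 35% headcount): Upper Literacy 0.2786; Lower Outreach 0.2159; Pioneer Advocacy 0.5056.
Proportional shares: Upper Literacy 743.79; Lower Outreach 576.33; Pioneer Advocacy 1,349.88.
Rounded to nearest $1: Upper Literacy $744; Lower Outreach $576; Pioneer Advocacy $1,350. Sum = $2,670.
Rounded total matches; no reconciliation needed.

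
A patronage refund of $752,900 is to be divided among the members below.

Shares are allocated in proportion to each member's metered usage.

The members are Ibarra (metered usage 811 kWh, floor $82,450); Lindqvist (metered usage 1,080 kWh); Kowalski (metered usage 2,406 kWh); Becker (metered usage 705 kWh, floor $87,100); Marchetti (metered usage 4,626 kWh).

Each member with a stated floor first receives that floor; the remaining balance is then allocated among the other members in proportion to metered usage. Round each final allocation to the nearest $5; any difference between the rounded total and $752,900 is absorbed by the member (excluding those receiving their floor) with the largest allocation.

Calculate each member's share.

Ibarra: $82,450; Lindqvist: $77,665; Kowalski: $173,020; Becker: $87,100; Marchetti: $332,665

Fund the minimums — Ibarra $82,450; Becker $87,100. Remaining pool $583,350.
Remaining pool split over remaining metered usage 8,112: Lindqvist 77,664.94 → $77,665; Kowalski 173,020.23 → $173,020; Marchetti 332,664.83 → $332,665.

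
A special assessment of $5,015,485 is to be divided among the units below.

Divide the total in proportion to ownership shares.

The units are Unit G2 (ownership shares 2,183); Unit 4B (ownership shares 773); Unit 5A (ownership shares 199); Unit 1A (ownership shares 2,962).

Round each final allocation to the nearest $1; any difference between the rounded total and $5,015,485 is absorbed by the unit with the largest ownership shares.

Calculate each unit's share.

Unit G2: $1,789,898 | Unit 4B: $633,803 | Unit 5A: $163,165 | Unit 1A: $2,428,619

Sum of ownership shares: 6,117.
Proportional shares: Unit G2 2,183/6,117 × $5,015,485 = 1,789,897.62; Unit 4B 773/6,117 × $5,015,485 = 633,802.502; Unit 5A 199/6,117 × $5,015,485 = 163,165.20; Unit 1A 2,962/6,117 × $5,015,485 = 2,428,619.68.
After rounding ($1): Unit G2 $1,789,898; Unit 4B $633,803; Unit 5A $163,165; Unit 1A $2,428,620. Sum = $5,015,486.
Difference $5,015,485 − $5,015,486 = −$1 applied to largest ownership shares (Unit 1A): Unit 1A becomes $2,428,619.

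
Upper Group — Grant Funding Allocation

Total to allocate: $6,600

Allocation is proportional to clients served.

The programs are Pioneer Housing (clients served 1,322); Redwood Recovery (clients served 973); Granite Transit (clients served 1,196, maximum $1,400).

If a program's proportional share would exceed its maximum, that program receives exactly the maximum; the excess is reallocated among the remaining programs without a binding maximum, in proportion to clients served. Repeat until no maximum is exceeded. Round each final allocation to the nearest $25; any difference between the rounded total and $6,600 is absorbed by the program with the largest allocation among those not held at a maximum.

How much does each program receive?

Total clients served = 3,491.
Proportional shares (ignoring caps): Pioneer Housing 2,499.34; Redwood Recovery 1,839.53; Granite Transit 2,261.13.
Capped: Granite Transit ($1,400); balance $5,200 reallocated over remaining clients served 2,295.
Remaining shares: Pioneer Housing 2,995.38 → $3,000; Redwood Recovery 2,204.62 → $2,200.

Pioneer Housing: $3,000 · Redwood Recovery: $2,200 · Granite Transit: $1,400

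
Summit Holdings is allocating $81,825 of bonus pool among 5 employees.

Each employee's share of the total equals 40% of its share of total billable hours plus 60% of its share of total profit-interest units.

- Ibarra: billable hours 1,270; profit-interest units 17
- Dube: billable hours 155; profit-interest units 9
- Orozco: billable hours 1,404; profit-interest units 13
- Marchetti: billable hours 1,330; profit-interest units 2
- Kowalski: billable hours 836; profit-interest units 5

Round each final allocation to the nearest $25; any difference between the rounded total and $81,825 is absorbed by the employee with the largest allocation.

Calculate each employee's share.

Billable hours total 4,995; profit-interest units total 46.
Composite weights (40% billable hours + 60% profit-interest units): Ibarra 0.3234; Dube 0.1298; Orozco 0.2820; Marchetti 0.1326; Kowalski 0.1322.
Unrounded shares: Ibarra 26,465.55; Dube 10,621.19; Orozco 23,074.46; Marchetti 10,849.46; Kowalski 10,814.35.
At nearest $25: Ibarra $26,475; Dube $10,625; Orozco $23,075; Marchetti $10,850; Kowalski $10,825. Sum = $81,850.
Difference $81,825 − $81,850 = −$25 applied to largest allocation (Ibarra): Ibarra becomes $26,450.

Ibarra: $26,450 | Dube: $10,625 | Orozco: $23,075 | Marchetti: $10,850 | Kowalski: $10,825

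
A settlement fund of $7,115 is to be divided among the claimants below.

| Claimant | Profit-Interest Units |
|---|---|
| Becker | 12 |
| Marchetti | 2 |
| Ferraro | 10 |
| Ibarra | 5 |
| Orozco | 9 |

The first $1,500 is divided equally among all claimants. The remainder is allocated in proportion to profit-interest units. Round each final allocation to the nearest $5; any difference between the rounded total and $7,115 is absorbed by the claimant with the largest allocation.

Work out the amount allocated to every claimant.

$1,500 shared equally gives $300 per claimant.
Remainder $5,615 by profit-interest units (total 38): Becker 1,773.16 → $1,775; Marchetti 295.53 → $295; Ferraro 1,477.63 → $1,480; Ibarra 738.82 → $740; Orozco 1,329.87 → $1,330.
Rounding difference −$5 on remainder applied to Becker.
Totals: Becker $300 + $1,770 = $2,070; Marchetti $300 + $295 = $595; Ferraro $300 + $1,480 = $1,780; Ibarra $300 + $740 = $1,040; Orozco $300 + $1,330 = $1,630.

Becker: $2,070 | Marchetti: $595 | Ferraro: $1,780 | Ibarra: $1,040 | Orozco: $1,630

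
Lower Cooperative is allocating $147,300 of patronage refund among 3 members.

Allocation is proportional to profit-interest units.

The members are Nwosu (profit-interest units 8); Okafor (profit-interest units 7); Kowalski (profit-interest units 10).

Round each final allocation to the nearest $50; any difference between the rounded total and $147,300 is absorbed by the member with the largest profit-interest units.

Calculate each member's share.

Nwosu: $47,150; Okafor: $41,250; Kowalski: $58,900

Sum of profit-interest units: 8 + 7 + 10 = 25.
Unrounded shares: Nwosu 47,136.00; Okafor 41,244.00; Kowalski 58,920.00.
After rounding ($50): Nwosu $47,150; Okafor $41,250; Kowalski $58,900. Sum = $147,300.
Sum already equals the total — no adjustment.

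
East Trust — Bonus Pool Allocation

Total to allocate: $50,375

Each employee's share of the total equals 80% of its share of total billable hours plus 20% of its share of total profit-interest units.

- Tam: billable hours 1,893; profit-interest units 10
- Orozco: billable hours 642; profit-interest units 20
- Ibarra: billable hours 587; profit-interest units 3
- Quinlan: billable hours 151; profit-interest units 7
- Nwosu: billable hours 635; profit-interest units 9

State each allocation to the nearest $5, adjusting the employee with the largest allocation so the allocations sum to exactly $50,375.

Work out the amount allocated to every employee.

Totals — billable hours 3,908, profit-interest units 49.
Composite weights (80% billable hours + 20% profit-interest units): Tam 0.4283; Orozco 0.2131; Ibarra 0.1324; Quinlan 0.0595; Nwosu 0.1667.
Proportional shares: Tam 21,577.08; Orozco 10,732.66; Ibarra 6,670.09; Quinlan 2,996.42; Nwosu 8,398.74.
Rounded to nearest $5: Tam $21,575; Orozco $10,735; Ibarra $6,670; Quinlan $2,995; Nwosu $8,400. Sum = $50,375.
No rounding difference to absorb.

Tam: $21,575 | Orozco: $10,735 | Ibarra: $6,670 | Quinlan: $2,995 | Nwosu: $8,400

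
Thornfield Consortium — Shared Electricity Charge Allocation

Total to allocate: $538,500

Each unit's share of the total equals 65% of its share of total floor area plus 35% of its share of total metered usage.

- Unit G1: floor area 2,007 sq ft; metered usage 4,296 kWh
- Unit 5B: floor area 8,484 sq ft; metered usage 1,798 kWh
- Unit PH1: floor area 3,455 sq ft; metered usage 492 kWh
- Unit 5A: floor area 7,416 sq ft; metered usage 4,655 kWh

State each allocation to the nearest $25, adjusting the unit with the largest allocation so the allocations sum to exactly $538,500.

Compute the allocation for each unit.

Unit G1: $104,925; Unit 5B: $169,150; Unit PH1: $64,850; Unit 5A: $199,575

Totals — floor area 21,362, metered usage 11,241.
Combined weights (65% floor area + 35% metered usage): Unit G1 0.1948; Unit 5B 0.3141; Unit PH1 0.1204; Unit 5A 0.3706.
Pro-rata amounts: Unit G1 104,915.45; Unit 5B 169,160.38; Unit PH1 64,860.81; Unit 5A 199,563.36.
After rounding ($25): Unit G1 $104,925; Unit 5B $169,150; Unit PH1 $64,850; Unit 5A $199,575. Sum = $538,500.
Rounded total matches; no reconciliation needed.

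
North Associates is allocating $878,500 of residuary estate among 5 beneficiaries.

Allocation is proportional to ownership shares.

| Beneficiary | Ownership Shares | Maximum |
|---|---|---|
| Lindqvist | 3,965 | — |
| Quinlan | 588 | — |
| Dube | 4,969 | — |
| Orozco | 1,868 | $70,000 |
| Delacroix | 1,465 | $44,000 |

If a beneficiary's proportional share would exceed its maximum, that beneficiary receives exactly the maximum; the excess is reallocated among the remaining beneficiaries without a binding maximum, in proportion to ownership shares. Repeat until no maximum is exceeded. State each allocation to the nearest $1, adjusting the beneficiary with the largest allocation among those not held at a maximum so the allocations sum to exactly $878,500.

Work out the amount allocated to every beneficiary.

Total ownership shares = 12,855.
Unconstrained shares: Lindqvist 270,964.80; Quinlan 40,183.43; Dube 339,577.32; Orozco 127,657.57; Delacroix 100,116.88.
Capped: Orozco ($70,000), Delacroix ($44,000); remaining pool $764,500 reallocated over remaining ownership shares 9,522.
Shares after redistribution: Lindqvist 318,340.95 → $318,341; Quinlan 47,209.20 → $47,209; Dube 398,949.85 → $398,950.

Lindqvist: $318,341; Quinlan: $47,209; Dube: $398,950; Orozco: $70,000; Delacroix: $44,000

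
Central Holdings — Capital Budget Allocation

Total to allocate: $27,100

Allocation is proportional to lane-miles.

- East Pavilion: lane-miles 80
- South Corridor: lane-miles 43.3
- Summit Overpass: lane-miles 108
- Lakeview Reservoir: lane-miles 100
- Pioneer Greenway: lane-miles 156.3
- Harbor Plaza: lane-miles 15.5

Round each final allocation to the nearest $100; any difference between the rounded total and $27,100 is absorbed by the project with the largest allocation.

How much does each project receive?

Total lane-miles = 503.1.
Proportional shares: East Pavilion 80/503.1 × $27,100 = 4,309.28; South Corridor 43.3/503.1 × $27,100 = 2,332.40; Summit Overpass 108/503.1 × $27,100 = 5,817.53; Lakeview Reservoir 100/503.1 × $27,100 = 5,386.60; Pioneer Greenway 156.3/503.1 × $27,100 = 8,419.26; Harbor Plaza 15.5/503.1 × $27,100 = 834.92.
Rounded to nearest $100: East Pavilion $4,300; South Corridor $2,300; Summit Overpass $5,800; Lakeview Reservoir $5,400; Pioneer Greenway $8,400; Harbor Plaza $800. Sum = $27,000.
Difference $27,100 − $27,000 = +$100 applied to largest allocation (Pioneer Greenway): Pioneer Greenway becomes $8,500.

East Pavilion: $4,300; South Corridor: $2,300; Summit Overpass: $5,800; Lakeview Reservoir: $5,400; Pioneer Greenway: $8,500; Harbor Plaza: $800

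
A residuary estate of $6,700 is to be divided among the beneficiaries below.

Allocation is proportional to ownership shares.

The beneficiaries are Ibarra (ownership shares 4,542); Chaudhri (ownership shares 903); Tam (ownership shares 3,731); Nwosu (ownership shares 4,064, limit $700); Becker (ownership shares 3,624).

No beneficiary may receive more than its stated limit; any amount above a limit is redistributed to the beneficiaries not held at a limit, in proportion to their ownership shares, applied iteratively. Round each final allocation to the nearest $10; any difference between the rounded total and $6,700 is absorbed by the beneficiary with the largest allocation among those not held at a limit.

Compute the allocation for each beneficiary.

Ownership shares total: 16,864.
Unconstrained shares: Ibarra 1,804.52; Chaudhri 358.76; Tam 1,482.31; Nwosu 1,614.61; Becker 1,439.80.
Held at cap: Nwosu ($700); remaining pool $6,000 reallocated over remaining ownership shares 12,800.
Remaining shares: Ibarra 2,129.06 → $2,130; Chaudhri 423.28 → $420; Tam 1,748.91 → $1,750; Becker 1,698.75 → $1,700.

Ibarra: $2,130; Chaudhri: $420; Tam: $1,750; Nwosu: $700; Becker: $1,700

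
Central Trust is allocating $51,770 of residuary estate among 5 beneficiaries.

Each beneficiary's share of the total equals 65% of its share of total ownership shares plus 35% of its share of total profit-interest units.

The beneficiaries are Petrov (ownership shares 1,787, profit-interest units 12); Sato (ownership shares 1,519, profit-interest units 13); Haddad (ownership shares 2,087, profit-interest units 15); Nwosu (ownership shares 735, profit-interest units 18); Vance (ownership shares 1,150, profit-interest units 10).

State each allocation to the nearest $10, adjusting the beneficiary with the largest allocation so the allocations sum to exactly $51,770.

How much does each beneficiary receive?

Totals — ownership shares 7,278, profit-interest units 68.
Combined weights (65% ownership shares + 35% profit-interest units): Petrov 0.2214; Sato 0.2026; Haddad 0.2636; Nwosu 0.1583; Vance 0.1542.
Proportional shares: Petrov 11,459.92; Sato 10,487.26; Haddad 13,646.38; Nwosu 8,194.68; Vance 7,981.76.
Rounded to nearest $10: Petrov $11,460; Sato $10,490; Haddad $13,650; Nwosu $8,190; Vance $7,980. Sum = $51,770.
No rounding difference to absorb.

Petrov: $11,460 | Sato: $10,490 | Haddad: $13,650 | Nwosu: $8,190 | Vance: $7,980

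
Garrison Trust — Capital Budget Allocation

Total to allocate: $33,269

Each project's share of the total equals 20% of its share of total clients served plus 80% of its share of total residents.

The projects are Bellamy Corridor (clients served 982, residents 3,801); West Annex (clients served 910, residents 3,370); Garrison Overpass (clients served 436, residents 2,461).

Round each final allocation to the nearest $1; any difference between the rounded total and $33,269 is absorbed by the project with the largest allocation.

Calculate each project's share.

Totals — clients served 2,328, residents 9,632.
Combined weights (20% clients served + 80% residents): Bellamy Corridor 0.4001; West Annex 0.3581; Garrison Overpass 0.2419.
Pro-rata amounts: Bellamy Corridor 13,309.66; West Annex 11,912.93; Garrison Overpass 8,046.41.
After rounding ($1): Bellamy Corridor $13,310; West Annex $11,913; Garrison Overpass $8,046. Sum = $33,269.
Sum already equals the total — no adjustment.

Bellamy Corridor: $13,310; West Annex: $11,913; Garrison Overpass: $8,046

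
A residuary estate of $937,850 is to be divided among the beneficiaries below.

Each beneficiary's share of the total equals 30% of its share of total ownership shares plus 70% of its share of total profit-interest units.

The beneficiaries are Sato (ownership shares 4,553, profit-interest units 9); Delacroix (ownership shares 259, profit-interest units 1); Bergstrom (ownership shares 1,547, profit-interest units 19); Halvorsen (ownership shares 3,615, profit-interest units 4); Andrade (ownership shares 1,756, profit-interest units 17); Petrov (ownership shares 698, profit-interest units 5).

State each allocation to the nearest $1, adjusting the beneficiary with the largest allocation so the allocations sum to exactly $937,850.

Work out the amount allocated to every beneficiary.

Sato: $210,501 | Delacroix: $17,800 | Bergstrom: $261,812 | Halvorsen: $129,584 | Andrade: $242,670 | Petrov: $75,483

Ownership shares total 12,428; profit-interest units total 55.
Blended shares (30% ownership shares + 70% profit-interest units): Sato 0.2245; Delacroix 0.0190; Bergstrom 0.2792; Halvorsen 0.1382; Andrade 0.2588; Petrov 0.0805.
Pro-rata amounts: Sato 210,500.91; Delacroix 17,799.72; Bergstrom 261,811.40; Halvorsen 129,584.35; Andrade 242,670.37; Petrov 75,483.25.
At nearest $1: Sato $210,501; Delacroix $17,800; Bergstrom $261,811; Halvorsen $129,584; Andrade $242,670; Petrov $75,483. Sum = $937,849.
Difference $937,850 − $937,849 = +$1 applied to largest allocation (Bergstrom): Bergstrom becomes $261,812.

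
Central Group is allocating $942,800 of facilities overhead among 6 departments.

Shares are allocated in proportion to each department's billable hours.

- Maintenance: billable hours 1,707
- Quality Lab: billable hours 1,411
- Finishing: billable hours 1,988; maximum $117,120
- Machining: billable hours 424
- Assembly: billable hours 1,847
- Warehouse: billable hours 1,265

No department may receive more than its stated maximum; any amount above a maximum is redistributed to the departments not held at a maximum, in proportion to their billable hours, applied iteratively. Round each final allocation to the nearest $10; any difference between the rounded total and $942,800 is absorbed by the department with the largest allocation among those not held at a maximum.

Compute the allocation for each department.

Total billable hours = 8,642.
Pro-rata shares before constraints: Maintenance 186,225.36; Quality Lab 153,933.21; Finishing 216,881.09; Machining 46,256.33; Assembly 201,498.68; Warehouse 138,005.32.
Cap binds for Finishing ($117,120); residual $825,680 reallocated over remaining billable hours 6,654.
Redistributed shares: Maintenance 211,817.82 → $211,820; Quality Lab 175,087.84 → $175,090; Machining 52,613.21 → $52,610; Assembly 229,190.11 → $229,190; Warehouse 156,971.02 → $156,970.

Maintenance: $211,820; Quality Lab: $175,090; Finishing: $117,120; Machining: $52,610; Assembly: $229,190; Warehouse: $156,970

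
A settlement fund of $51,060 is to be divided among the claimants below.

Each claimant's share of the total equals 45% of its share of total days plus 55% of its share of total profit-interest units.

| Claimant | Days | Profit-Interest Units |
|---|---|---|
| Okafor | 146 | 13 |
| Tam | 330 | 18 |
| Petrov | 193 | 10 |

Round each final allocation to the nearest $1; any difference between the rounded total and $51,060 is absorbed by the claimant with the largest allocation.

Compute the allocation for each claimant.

Okafor: $13,919 | Tam: $23,663 | Petrov: $13,478

Totals — days 669, profit-interest units 41.
Composite weights (45% days + 55% profit-interest units): Okafor 0.2726; Tam 0.4634; Petrov 0.2640.
Proportional shares: Okafor 13,918.78; Tam 23,663.07; Petrov 13,478.15.
After rounding ($1): Okafor $13,919; Tam $23,663; Petrov $13,478. Sum = $51,060.
No rounding difference to absorb.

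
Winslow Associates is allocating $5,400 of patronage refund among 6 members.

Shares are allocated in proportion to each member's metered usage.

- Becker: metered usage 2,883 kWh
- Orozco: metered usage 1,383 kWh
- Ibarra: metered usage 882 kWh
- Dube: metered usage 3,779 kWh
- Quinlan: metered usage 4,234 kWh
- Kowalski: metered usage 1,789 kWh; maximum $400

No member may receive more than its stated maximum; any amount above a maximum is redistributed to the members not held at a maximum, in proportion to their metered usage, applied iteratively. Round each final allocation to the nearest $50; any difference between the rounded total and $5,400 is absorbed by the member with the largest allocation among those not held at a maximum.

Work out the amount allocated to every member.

Becker: $1,100; Orozco: $550; Ibarra: $350; Dube: $1,450; Quinlan: $1,550; Kowalski: $400

Total metered usage = 14,950.
Pro-rata shares before constraints: Becker 1,041.35; Orozco 499.55; Ibarra 318.58; Dube 1,364.99; Quinlan 1,529.34; Kowalski 646.19.
Cap binds for Kowalski ($400); residual $5,000 reallocated over remaining metered usage 13,161.
Remaining shares: Becker 1,095.28 → $1,100; Orozco 525.42 → $550; Ibarra 335.08 → $350; Dube 1,435.68 → $1,450; Quinlan 1,608.54 → $1,600.
Rounding difference −$50 applied to Quinlan → $1,550.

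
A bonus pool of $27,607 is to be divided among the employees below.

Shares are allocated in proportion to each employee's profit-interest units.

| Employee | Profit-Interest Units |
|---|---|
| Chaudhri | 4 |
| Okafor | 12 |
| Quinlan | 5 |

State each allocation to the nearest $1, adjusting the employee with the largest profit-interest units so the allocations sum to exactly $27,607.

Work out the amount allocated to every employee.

Combined profit-interest units = 21.
Raw shares: Chaudhri 4/21 × $27,607 = 5,258.48; Okafor 12/21 × $27,607 = 15,775.43; Quinlan 5/21 × $27,607 = 6,573.10.
After rounding ($1): Chaudhri $5,258; Okafor $15,775; Quinlan $6,573. Sum = $27,606.
Difference $27,607 − $27,606 = +$1 applied to largest profit-interest units (Okafor): Okafor becomes $15,776.

Chaudhri: $5,258; Okafor: $15,776; Quinlan: $6,573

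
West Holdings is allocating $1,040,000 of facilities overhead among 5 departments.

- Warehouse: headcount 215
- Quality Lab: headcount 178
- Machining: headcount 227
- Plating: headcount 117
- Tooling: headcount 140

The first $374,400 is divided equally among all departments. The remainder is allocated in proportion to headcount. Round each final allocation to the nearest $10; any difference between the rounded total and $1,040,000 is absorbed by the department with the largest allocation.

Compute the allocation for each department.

Warehouse: $238,050 · Quality Lab: $209,970 · Machining: $247,170 · Plating: $163,680 · Tooling: $181,130

Equal tier: $374,400 ÷ 5 = $74,880 apiece.
Remainder $665,600 by headcount (total 877): Warehouse 163,174.46 → $163,170; Quality Lab 135,093.27 → $135,090; Machining 172,281.87 → $172,280; Plating 88,797.26 → $88,800; Tooling 106,253.14 → $106,250.
Rounding difference +$10 on remainder applied to Machining.
Totals: Warehouse $74,880 + $163,170 = $238,050; Quality Lab $74,880 + $135,090 = $209,970; Machining $74,880 + $172,290 = $247,170; Plating $74,880 + $88,800 = $163,680; Tooling $74,880 + $106,250 = $181,130.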